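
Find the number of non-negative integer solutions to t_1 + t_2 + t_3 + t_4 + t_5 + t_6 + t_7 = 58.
C(58+7-1, 7-1) = C(64, 6) = 74974368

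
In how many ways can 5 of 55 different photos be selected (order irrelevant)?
C(55,5) = 55!/(5!×50!) = 3478761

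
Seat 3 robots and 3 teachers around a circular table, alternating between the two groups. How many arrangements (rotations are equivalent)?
Fix one of the robots: (3-1)! ways for the remaining robots, × 3! ways for the teachers = 2 × 6 = 12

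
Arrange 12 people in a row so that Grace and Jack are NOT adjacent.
Total - adjacent = 12! - (12-1)!×2 = 479001600 - 79833600 = 399168000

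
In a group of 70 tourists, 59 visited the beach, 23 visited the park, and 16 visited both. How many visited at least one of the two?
|A∪B| = |A| + |B| - |A∩B| = 59 + 23 - 16 = 66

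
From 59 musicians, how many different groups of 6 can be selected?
C(59,6) = 59!/(6!×53!) = 45057474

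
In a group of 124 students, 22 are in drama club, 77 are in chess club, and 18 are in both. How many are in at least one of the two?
|A∪B| = |A| + |B| - |A∩B| = 22 + 77 - 18 = 81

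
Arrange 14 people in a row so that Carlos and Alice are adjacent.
Treat as block: (14-1)! × 2! = 6227020800 × 2 = 12454041600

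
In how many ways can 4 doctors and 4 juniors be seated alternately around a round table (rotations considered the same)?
Fix one of the doctors: (4-1)! ways for the remaining doctors, × 4! ways for the juniors = 6 × 24 = 144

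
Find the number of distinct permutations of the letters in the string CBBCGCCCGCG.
11! / (3! × 2! × 6!) = 4620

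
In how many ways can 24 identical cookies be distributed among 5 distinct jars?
C(24+5-1, 5-1) = C(28, 4) = 20475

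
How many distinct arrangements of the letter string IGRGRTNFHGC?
11! / (1! × 3! × 1! × 1! × 2! × 1! × 1! × 1!) = 3326400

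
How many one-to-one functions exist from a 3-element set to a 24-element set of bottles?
P(24,3) = 24!/(24-3)! = 12144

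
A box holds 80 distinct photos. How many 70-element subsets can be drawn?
C(80,70) = 80!/(70!×10!) = 1646492110120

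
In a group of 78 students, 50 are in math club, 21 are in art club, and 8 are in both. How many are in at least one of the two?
|A∪B| = |A| + |B| - |A∩B| = 50 + 21 - 8 = 63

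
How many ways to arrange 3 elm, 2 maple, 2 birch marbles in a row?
7! / (3! × 2! × 2!) = 210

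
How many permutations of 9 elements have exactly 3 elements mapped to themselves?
Choose the 3 fixed points C(9,3) = 84, derange the rest: !6 = Σ_{j=0}^{6} (-1)^j·6!/j! = 720 - 720 + 360 - 120 + 30 - 6 + 1 = 265. Product = 84 × 265 = 22260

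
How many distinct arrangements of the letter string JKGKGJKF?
8! / (2! × 2! × 3! × 1!) = 1680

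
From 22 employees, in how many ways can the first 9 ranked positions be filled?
P(22,9) = 22!/(22-9)! = 180503769600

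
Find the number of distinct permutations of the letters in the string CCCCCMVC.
8! / (1! × 6! × 1!) = 56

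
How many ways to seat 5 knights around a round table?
Circular: fix one position, arrange the rest. (5-1)! = 24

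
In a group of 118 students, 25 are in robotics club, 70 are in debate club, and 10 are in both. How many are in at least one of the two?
|A∪B| = |A| + |B| - |A∩B| = 25 + 70 - 10 = 85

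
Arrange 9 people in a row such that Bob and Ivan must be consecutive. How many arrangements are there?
Treat the 2 as one block: (9-2+1)! × 2! = 40320 × 2 = 80640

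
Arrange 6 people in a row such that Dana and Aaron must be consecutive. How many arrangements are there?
Treat the 2 as one block: (6-2+1)! × 2! = 120 × 2 = 240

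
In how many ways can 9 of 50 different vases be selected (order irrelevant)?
C(50,9) = 50!/(9!×41!) = 2505433700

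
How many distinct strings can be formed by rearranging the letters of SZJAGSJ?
7! / (1! × 1! × 2! × 2! × 1!) = 1260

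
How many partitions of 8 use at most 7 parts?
By conjugation, equals partitions of 8 into parts ≤ 7. Let r_j(i) = number of partitions of i into parts ≤ j, for i = 0..8. r_1(i) = 1 for all i; r_j(i) = r_{j-1}(i) + r_j(i-j). Rows j = 2..7: ≤2: 1 1 2 2 3 3 4 4 5; ≤3: 1 1 2 3 4 5 7 8 10; ≤4: 1 1 2 3 5 6 9 11 15; ≤5: 1 1 2 3 5 7 10 13 18; ≤6: 1 1 2 3 5 7 11 14 20; ≤7: 1 1 2 3 5 7 11 15 21. r_7(8) = 21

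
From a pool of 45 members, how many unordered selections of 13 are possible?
C(45,13) = 45!/(13!×32!) = 73006209045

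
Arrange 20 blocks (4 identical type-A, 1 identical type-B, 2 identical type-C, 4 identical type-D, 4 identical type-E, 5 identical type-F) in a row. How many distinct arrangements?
20! / (4! × 1! × 2! × 4! × 4! × 5!) = 733296564000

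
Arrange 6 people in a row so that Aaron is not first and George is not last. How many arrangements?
By inclusion-exclusion: 6! - 2×(6-1)! + (6-2)! = 720 - 240 + 24 = 504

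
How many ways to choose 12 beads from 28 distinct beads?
C(28,12) = 28!/(12!×16!) = 30421755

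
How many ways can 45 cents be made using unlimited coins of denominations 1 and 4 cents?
Coefficient of x^45 in 1/(1-x^1) · 1/(1-x^4). Use j coins of 4 for j = 0..⌊45/4⌋ = 11, the rest in 1s: 11 + 1 = 12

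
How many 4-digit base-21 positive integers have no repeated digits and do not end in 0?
Last digit: 20 nonzero choices. First digit: 19 (nonzero, ≠last). Middle 2: P(19,2) = 342. Total = 129960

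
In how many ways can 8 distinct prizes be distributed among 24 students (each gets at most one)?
P(24,8) = 24!/(24-8)! = 29654190720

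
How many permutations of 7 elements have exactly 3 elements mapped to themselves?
Choose the 3 fixed points C(7,3) = 35, derange the rest: !4 = Σ_{j=0}^{4} (-1)^j·4!/j! = 24 - 24 + 12 - 4 + 1 = 9. Product = 35 × 9 = 315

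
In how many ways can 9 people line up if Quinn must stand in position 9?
Fix one position: (9-1)! = 40320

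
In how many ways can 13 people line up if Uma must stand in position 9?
Fix one position: (13-1)! = 479001600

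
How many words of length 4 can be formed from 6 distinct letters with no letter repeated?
P(6,4) = 6!/(6-4)! = 360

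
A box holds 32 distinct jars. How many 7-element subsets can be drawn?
C(32,7) = 32!/(7!×25!) = 3365856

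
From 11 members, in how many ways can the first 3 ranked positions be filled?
P(11,3) = 11!/(11-3)! = 990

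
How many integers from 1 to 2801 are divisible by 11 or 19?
⌊2801/11⌋ + ⌊2801/19⌋ - ⌊2801/209⌋ = 254 + 147 - 13 = 388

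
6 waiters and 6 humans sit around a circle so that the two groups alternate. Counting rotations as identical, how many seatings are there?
Fix one of the waiters: (6-1)! ways for the remaining waiters, × 6! ways for the humans = 120 × 720 = 86400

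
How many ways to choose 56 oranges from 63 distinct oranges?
C(63,56) = 63!/(56!×7!) = 553270671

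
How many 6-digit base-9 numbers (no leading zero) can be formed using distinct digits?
First digit: 8 choices (nonzero). Then descending: 8 × 8 × 7 × 6 × 5 × 4 = 53760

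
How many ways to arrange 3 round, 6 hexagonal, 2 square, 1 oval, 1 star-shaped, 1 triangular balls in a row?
14! / (3! × 6! × 2! × 1! × 1! × 1!) = 10090080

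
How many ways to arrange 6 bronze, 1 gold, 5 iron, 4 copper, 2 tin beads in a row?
18! / (6! × 1! × 5! × 4! × 2!) = 1543782240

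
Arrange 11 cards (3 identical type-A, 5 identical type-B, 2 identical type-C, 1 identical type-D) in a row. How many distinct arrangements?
11! / (3! × 5! × 2! × 1!) = 27720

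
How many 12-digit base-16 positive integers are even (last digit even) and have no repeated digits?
Last∈{0,2,4,6,8,10,12,14}. Last=0: 54486432000. Last nonzero: 7×14×P(14,10) = 355978022400. Total = 410464454400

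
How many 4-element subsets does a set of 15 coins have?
C(15,4) = 15!/(4!×11!) = 1365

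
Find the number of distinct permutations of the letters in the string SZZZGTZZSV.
10! / (1! × 2! × 5! × 1! × 1!) = 15120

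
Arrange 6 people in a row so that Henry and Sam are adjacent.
Treat as block: (6-1)! × 2! = 120 × 2 = 240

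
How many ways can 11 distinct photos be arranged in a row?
11! = 39916800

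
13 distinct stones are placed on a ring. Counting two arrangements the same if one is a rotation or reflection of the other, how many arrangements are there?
(13-1)!/2 = 479001600/2 = 239500800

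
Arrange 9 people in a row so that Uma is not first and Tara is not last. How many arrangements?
By inclusion-exclusion: 9! - 2×(9-1)! + (9-2)! = 362880 - 80640 + 5040 = 287280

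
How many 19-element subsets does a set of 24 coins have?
C(24,19) = 24!/(19!×5!) = 42504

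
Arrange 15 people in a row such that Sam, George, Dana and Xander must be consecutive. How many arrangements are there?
Treat the 4 as one block: (15-4+1)! × 4! = 479001600 × 24 = 11496038400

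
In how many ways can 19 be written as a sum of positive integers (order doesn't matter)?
Pentagonal recurrence p(n) = p(n-1) + p(n-2) - p(n-5) - p(n-7) + p(n-12) + p(n-15) - ... gives p(0..18) = 1, 1, 2, 3, 5, 7, 11, 15, 22, 30, 42, 56, 77, 101, 135, 176, 231, 297, 385. p(19) = p(18) + p(17) - p(14) - p(12) + p(7) + p(4) = 385 + 297 - 135 - 77 + 15 + 5 = 490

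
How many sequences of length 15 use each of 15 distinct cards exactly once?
15! = 1307674368000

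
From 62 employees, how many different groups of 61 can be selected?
C(62,61) = 62!/(61!×1!) = 62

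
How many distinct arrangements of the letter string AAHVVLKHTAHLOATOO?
17! / (3! × 1! × 2! × 3! × 2! × 2! × 4!) = 51459408000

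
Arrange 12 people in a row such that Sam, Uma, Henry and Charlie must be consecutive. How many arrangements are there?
Treat the 4 as one block: (12-4+1)! × 4! = 362880 × 24 = 8709120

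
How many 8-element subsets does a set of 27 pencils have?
C(27,8) = 27!/(8!×19!) = 2220075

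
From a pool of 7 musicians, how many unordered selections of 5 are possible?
C(7,5) = 7!/(5!×2!) = 21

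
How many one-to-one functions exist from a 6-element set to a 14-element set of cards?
P(14,6) = 14!/(14-6)! = 2162160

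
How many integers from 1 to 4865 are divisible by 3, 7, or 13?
⌊4865/3⌋+⌊4865/7⌋+⌊4865/13⌋ - ⌊4865/21⌋-⌊4865/39⌋-⌊4865/91⌋ + ⌊4865/273⌋ = 1621+695+374 - 231-124-53 + 17 = 2299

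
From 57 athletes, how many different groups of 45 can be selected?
C(57,45) = 57!/(45!×12!) = 707285522580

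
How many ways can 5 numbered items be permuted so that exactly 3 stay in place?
Choose the 3 fixed points C(5,3) = 10, derange the rest: !2 = Σ_{j=0}^{2} (-1)^j·2!/j! = 2 - 2 + 1 = 1. Product = 10 × 1 = 10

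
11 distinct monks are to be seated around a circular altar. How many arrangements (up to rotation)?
Circular: fix one position, arrange the rest. (11-1)! = 3628800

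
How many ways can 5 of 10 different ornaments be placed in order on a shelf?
P(10,5) = 10!/(10-5)! = 30240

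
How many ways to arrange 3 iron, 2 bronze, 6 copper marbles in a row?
11! / (3! × 2! × 6!) = 4620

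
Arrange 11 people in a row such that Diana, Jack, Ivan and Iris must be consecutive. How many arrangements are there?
Treat the 4 as one block: (11-4+1)! × 4! = 40320 × 24 = 967680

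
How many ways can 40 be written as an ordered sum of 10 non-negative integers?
C(40+10-1, 10-1) = C(49, 9) = 2054455634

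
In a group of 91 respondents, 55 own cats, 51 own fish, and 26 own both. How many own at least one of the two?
|A∪B| = |A| + |B| - |A∩B| = 55 + 51 - 26 = 80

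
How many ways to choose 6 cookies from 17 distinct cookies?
C(17,6) = 17!/(6!×11!) = 12376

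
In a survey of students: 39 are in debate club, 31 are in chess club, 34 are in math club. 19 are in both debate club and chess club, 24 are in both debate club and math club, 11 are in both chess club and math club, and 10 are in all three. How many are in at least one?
|A∪B∪C| = 39+31+34-19-24-11+10 = 60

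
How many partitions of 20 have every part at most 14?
Let r_j(i) = number of partitions of i into parts ≤ j, for i = 0..20. r_1(i) = 1 for all i; r_j(i) = r_{j-1}(i) + r_j(i-j). Rows j = 2..14: ≤2: 1 1 2 2 3 3 4 4 5 5 6 6 7 7 8 8 9 9 10 10 11; ≤3: 1 1 2 3 4 5 7 8 10 12 14 16 19 21 24 27 30 33 37 40 44; ≤4: 1 1 2 3 5 6 9 11 15 18 23 27 34 39 47 54 64 72 84 94 108; ≤5: 1 1 2 3 5 7 10 13 18 23 30 37 47 57 70 84 101 119 141 164 192; ≤6: 1 1 2 3 5 7 11 14 20 26 35 44 58 71 90 110 136 163 199 235 282; ≤7: 1 1 2 3 5 7 11 15 21 28 38 49 65 82 105 131 164 201 248 300 364; ≤8: 1 1 2 3 5 7 11 15 22 29 40 52 70 89 116 146 186 230 288 352 434; ≤9: 1 1 2 3 5 7 11 15 22 30 41 54 73 94 123 157 201 252 318 393 488; ≤10: 1 1 2 3 5 7 11 15 22 30 42 55 75 97 128 164 212 267 340 423 530; ≤11: 1 1 2 3 5 7 11 15 22 30 42 56 76 99 131 169 219 278 355 445 560; ≤12: 1 1 2 3 5 7 11 15 22 30 42 56 77 100 133 172 224 285 366 460 582; ≤13: 1 1 2 3 5 7 11 15 22 30 42 56 77 101 134 174 227 290 373 471 597; ≤14: 1 1 2 3 5 7 11 15 22 30 42 56 77 101 135 175 229 293 378 478 608. r_14(20) = 608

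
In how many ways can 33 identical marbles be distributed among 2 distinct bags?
C(33+2-1, 2-1) = C(34, 1) = 34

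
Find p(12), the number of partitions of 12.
Pentagonal recurrence p(n) = p(n-1) + p(n-2) - p(n-5) - p(n-7) + p(n-12) + p(n-15) - ... gives p(0..11) = 1, 1, 2, 3, 5, 7, 11, 15, 22, 30, 42, 56. p(12) = p(11) + p(10) - p(7) - p(5) + p(0) = 56 + 42 - 15 - 7 + 1 = 77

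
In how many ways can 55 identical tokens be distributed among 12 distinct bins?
C(55+12-1, 12-1) = C(66, 11) = 1074082795968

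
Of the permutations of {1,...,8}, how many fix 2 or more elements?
Exactly j fixed points: C(8,j)·!(8-j); sum over j ≥ 2 (derangement numbers via !m = (m-1)·(!(m-1) + !(m-2)): !0..!6 = 1, 0, 1, 2, 9, 44, 265). Σ_{j=2}^{8} C(8,j)·!(8-j) = C(8,2)·!6 + C(8,3)·!5 + C(8,4)·!4 + C(8,5)·!3 + C(8,6)·!2 + C(8,7)·!1 + C(8,8)·!0 = 28·265 + 56·44 + 70·9 + 56·2 + 28·1 + 8·0 + 1·1 = 10655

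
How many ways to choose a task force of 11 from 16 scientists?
C(16,11) = 16!/(11!×5!) = 4368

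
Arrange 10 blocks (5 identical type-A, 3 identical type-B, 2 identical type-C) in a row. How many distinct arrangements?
10! / (5! × 3! × 2!) = 2520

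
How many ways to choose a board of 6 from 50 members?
C(50,6) = 50!/(6!×44!) = 15890700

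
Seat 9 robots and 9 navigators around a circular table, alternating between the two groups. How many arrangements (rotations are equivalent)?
Fix one of the robots: (9-1)! ways for the remaining robots, × 9! ways for the navigators = 40320 × 362880 = 14631321600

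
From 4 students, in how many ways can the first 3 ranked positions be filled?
P(4,3) = 4!/(4-3)! = 24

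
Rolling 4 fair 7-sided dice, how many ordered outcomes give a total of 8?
Coefficient of x^8 in (x + x² + ... + x^7)^4. By inclusion-exclusion on dice exceeding 7: Σ_j (-1)^j C(4,j)·C(8-1-7j, 3) = C(4,0)·C(7,3) = 1·35 = 35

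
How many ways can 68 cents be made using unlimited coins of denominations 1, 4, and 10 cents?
Coefficient of x^68 in 1/(1-x^1) · 1/(1-x^4) · 1/(1-x^10). Case on j = number of 10-cent coins (j = 0..6); remainder r = 68 - 10j is made from {1,4} in ⌊r/4⌋+1 ways. r = 68, 58, 48, 38, 28, 18, 8 → 18 + 15 + 13 + 10 + 8 + 5 + 3 = 72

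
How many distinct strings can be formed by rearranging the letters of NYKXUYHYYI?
10! / (1! × 1! × 1! × 4! × 1! × 1! × 1!) = 151200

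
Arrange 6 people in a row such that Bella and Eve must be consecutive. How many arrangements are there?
Treat the 2 as one block: (6-2+1)! × 2! = 120 × 2 = 240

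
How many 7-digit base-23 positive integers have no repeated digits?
First digit: 22 choices (nonzero). Then descending: 22 × 22 × 21 × 20 × 19 × 18 × 17 = 1181869920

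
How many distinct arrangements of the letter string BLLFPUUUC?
9! / (1! × 1! × 1! × 2! × 1! × 3!) = 30240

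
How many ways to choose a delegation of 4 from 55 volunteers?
C(55,4) = 55!/(4!×51!) = 341055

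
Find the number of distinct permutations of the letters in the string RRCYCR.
6! / (3! × 1! × 2!) = 60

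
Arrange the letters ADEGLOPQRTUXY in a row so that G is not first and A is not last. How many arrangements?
By inclusion-exclusion: 13! - 2×(13-1)! + (13-2)! = 6227020800 - 958003200 + 39916800 = 5308934400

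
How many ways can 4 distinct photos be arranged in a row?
4! = 24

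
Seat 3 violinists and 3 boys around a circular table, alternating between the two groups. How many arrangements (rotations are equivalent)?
Fix one of the violinists: (3-1)! ways for the remaining violinists, × 3! ways for the boys = 2 × 6 = 12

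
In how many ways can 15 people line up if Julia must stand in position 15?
Fix one position: (15-1)! = 87178291200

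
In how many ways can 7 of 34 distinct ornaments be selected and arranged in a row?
P(34,7) = 34!/(34-7)! = 27113264640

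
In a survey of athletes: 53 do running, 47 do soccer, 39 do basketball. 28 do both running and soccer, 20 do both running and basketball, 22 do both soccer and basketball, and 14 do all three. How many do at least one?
|A∪B∪C| = 53+47+39-28-20-22+14 = 83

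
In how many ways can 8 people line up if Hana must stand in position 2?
Fix one position: (8-1)! = 5040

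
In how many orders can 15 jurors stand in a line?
15! = 1307674368000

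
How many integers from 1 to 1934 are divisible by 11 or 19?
⌊1934/11⌋ + ⌊1934/19⌋ - ⌊1934/209⌋ = 175 + 101 - 9 = 267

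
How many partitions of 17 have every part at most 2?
Let r_j(i) = number of partitions of i into parts ≤ j, for i = 0..17. r_1(i) = 1 for all i; r_j(i) = r_{j-1}(i) + r_j(i-j). Rows j = 2..2: ≤2: 1 1 2 2 3 3 4 4 5 5 6 6 7 7 8 8 9 9. r_2(17) = 9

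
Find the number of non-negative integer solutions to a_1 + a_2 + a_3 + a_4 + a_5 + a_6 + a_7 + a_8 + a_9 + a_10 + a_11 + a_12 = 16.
C(16+12-1, 12-1) = C(27, 11) = 13037895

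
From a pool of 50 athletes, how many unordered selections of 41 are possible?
C(50,41) = 50!/(41!×9!) = 2505433700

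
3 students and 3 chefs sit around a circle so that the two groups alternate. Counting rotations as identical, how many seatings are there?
Fix one of the students: (3-1)! ways for the remaining students, × 3! ways for the chefs = 2 × 6 = 12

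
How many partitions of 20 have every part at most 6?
Let r_j(i) = number of partitions of i into parts ≤ j, for i = 0..20. r_1(i) = 1 for all i; r_j(i) = r_{j-1}(i) + r_j(i-j). Rows j = 2..6: ≤2: 1 1 2 2 3 3 4 4 5 5 6 6 7 7 8 8 9 9 10 10 11; ≤3: 1 1 2 3 4 5 7 8 10 12 14 16 19 21 24 27 30 33 37 40 44; ≤4: 1 1 2 3 5 6 9 11 15 18 23 27 34 39 47 54 64 72 84 94 108; ≤5: 1 1 2 3 5 7 10 13 18 23 30 37 47 57 70 84 101 119 141 164 192; ≤6: 1 1 2 3 5 7 11 14 20 26 35 44 58 71 90 110 136 163 199 235 282. r_6(20) = 282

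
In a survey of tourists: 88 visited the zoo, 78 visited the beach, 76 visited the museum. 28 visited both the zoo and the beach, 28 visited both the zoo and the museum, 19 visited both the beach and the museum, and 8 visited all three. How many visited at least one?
|A∪B∪C| = 88+78+76-28-28-19+8 = 175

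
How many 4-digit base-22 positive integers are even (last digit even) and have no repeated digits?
Last∈{0,2,4,6,8,10,12,14,16,18,20}. Last=0: 7980. Last nonzero: 10×20×P(20,2) = 76000. Total = 83980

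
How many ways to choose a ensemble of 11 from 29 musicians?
C(29,11) = 29!/(11!×18!) = 34597290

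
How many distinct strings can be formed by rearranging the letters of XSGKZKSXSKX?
11! / (1! × 1! × 3! × 3! × 3!) = 184800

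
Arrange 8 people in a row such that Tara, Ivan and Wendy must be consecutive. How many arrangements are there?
Treat the 3 as one block: (8-3+1)! × 3! = 720 × 6 = 4320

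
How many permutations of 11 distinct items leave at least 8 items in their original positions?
Exactly j fixed points: C(11,j)·!(11-j); sum over j ≥ 8 (derangement numbers via !m = (m-1)·(!(m-1) + !(m-2)): !0..!3 = 1, 0, 1, 2). Σ_{j=8}^{11} C(11,j)·!(11-j) = C(11,8)·!3 + C(11,9)·!2 + C(11,10)·!1 + C(11,11)·!0 = 165·2 + 55·1 + 11·0 + 1·1 = 386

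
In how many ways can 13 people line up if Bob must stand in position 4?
Fix one position: (13-1)! = 479001600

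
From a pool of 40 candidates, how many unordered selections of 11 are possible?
C(40,11) = 40!/(11!×29!) = 2311801440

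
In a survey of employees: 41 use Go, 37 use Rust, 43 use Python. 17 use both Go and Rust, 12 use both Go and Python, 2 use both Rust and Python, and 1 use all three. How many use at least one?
|A∪B∪C| = 41+37+43-17-12-2+1 = 91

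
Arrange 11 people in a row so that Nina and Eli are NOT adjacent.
Total - adjacent = 11! - (11-1)!×2 = 39916800 - 7257600 = 32659200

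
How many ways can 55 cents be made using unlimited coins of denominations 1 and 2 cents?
Coefficient of x^55 in 1/(1-x^1) · 1/(1-x^2). Use j coins of 2 for j = 0..⌊55/2⌋ = 27, the rest in 1s: 27 + 1 = 28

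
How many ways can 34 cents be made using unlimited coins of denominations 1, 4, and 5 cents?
Coefficient of x^34 in 1/(1-x^1) · 1/(1-x^4) · 1/(1-x^5). Case on j = number of 5-cent coins (j = 0..6); remainder r = 34 - 5j is made from {1,4} in ⌊r/4⌋+1 ways. r = 34, 29, 24, 19, 14, 9, 4 → 9 + 8 + 7 + 5 + 4 + 3 + 2 = 38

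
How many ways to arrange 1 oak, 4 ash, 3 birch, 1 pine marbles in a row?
9! / (1! × 4! × 3! × 1!) = 2520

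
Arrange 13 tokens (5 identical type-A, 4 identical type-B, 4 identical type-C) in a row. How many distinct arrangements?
13! / (5! × 4! × 4!) = 90090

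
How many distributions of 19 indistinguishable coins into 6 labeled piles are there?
C(19+6-1, 6-1) = C(24, 5) = 42504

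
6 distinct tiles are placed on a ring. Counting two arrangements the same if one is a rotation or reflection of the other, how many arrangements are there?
(6-1)!/2 = 120/2 = 60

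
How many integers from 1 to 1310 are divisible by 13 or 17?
⌊1310/13⌋ + ⌊1310/17⌋ - ⌊1310/221⌋ = 100 + 77 - 5 = 172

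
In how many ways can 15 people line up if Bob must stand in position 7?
Fix one position: (15-1)! = 87178291200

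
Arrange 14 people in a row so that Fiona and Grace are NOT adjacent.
Total - adjacent = 14! - (14-1)!×2 = 87178291200 - 12454041600 = 74724249600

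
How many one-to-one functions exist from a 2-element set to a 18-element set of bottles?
P(18,2) = 18!/(18-2)! = 306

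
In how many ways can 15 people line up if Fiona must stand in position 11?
Fix one position: (15-1)! = 87178291200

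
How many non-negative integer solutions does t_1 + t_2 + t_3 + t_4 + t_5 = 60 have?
C(60+5-1, 5-1) = C(64, 4) = 635376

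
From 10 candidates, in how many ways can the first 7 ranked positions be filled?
P(10,7) = 10!/(10-7)! = 604800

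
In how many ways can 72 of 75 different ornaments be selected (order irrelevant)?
C(75,72) = 75!/(72!×3!) = 67525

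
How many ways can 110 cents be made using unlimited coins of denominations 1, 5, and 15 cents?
Coefficient of x^110 in 1/(1-x^1) · 1/(1-x^5) · 1/(1-x^15). Case on j = number of 15-cent coins (j = 0..7); remainder r = 110 - 15j is made from {1,5} in ⌊r/5⌋+1 ways. r = 110, 95, 80, 65, 50, 35, 20, 5 → 23 + 20 + 17 + 14 + 11 + 8 + 5 + 2 = 100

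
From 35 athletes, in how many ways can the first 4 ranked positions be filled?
P(35,4) = 35!/(35-4)! = 1256640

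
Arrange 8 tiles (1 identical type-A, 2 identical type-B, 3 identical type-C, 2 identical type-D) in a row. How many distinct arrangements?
8! / (1! × 2! × 3! × 2!) = 1680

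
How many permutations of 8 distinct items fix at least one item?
Complement of the derangements. !8 = Σ_{j=0}^{8} (-1)^j·8!/j! = 40320 - 40320 + 20160 - 6720 + 1680 - 336 + 56 - 8 + 1 = 14833. 8! - !8 = 40320 - 14833 = 25487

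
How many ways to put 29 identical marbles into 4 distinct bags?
C(29+4-1, 4-1) = C(32, 3) = 4960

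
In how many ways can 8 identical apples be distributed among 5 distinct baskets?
C(8+5-1, 5-1) = C(12, 4) = 495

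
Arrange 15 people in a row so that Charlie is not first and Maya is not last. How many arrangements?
By inclusion-exclusion: 15! - 2×(15-1)! + (15-2)! = 1307674368000 - 174356582400 + 6227020800 = 1139544806400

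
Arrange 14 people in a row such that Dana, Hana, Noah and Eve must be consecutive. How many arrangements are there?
Treat the 4 as one block: (14-4+1)! × 4! = 39916800 × 24 = 958003200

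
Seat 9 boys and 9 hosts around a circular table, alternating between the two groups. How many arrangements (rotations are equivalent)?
Fix one of the boys: (9-1)! ways for the remaining boys, × 9! ways for the hosts = 40320 × 362880 = 14631321600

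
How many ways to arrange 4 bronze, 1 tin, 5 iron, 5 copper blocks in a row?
15! / (4! × 1! × 5! × 5!) = 3783780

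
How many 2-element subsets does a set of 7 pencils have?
C(7,2) = 7!/(2!×5!) = 21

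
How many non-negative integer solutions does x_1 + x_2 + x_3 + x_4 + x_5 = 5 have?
C(5+5-1, 5-1) = C(9, 4) = 126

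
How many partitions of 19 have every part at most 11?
Let r_j(i) = number of partitions of i into parts ≤ j, for i = 0..19. r_1(i) = 1 for all i; r_j(i) = r_{j-1}(i) + r_j(i-j). Rows j = 2..11: ≤2: 1 1 2 2 3 3 4 4 5 5 6 6 7 7 8 8 9 9 10 10; ≤3: 1 1 2 3 4 5 7 8 10 12 14 16 19 21 24 27 30 33 37 40; ≤4: 1 1 2 3 5 6 9 11 15 18 23 27 34 39 47 54 64 72 84 94; ≤5: 1 1 2 3 5 7 10 13 18 23 30 37 47 57 70 84 101 119 141 164; ≤6: 1 1 2 3 5 7 11 14 20 26 35 44 58 71 90 110 136 163 199 235; ≤7: 1 1 2 3 5 7 11 15 21 28 38 49 65 82 105 131 164 201 248 300; ≤8: 1 1 2 3 5 7 11 15 22 29 40 52 70 89 116 146 186 230 288 352; ≤9: 1 1 2 3 5 7 11 15 22 30 41 54 73 94 123 157 201 252 318 393; ≤10: 1 1 2 3 5 7 11 15 22 30 42 55 75 97 128 164 212 267 340 423; ≤11: 1 1 2 3 5 7 11 15 22 30 42 56 76 99 131 169 219 278 355 445. r_11(19) = 445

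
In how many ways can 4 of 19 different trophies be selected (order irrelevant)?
C(19,4) = 19!/(4!×15!) = 3876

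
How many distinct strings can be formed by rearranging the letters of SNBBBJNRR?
9! / (3! × 1! × 2! × 2! × 1!) = 15120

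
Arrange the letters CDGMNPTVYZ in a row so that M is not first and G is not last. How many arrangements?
By inclusion-exclusion: 10! - 2×(10-1)! + (10-2)! = 3628800 - 725760 + 40320 = 2943360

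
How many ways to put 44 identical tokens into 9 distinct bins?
C(44+9-1, 9-1) = C(52, 8) = 752538150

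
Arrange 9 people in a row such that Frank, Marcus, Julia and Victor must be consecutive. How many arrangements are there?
Treat the 4 as one block: (9-4+1)! × 4! = 720 × 24 = 17280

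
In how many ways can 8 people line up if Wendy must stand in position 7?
Fix one position: (8-1)! = 5040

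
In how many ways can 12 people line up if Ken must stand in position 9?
Fix one position: (12-1)! = 39916800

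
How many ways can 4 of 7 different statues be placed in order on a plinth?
P(7,4) = 7!/(7-4)! = 840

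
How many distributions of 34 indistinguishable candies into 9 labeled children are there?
C(34+9-1, 9-1) = C(42, 8) = 118030185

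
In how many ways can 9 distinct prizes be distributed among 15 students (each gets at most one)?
P(15,9) = 15!/(15-9)! = 1816214400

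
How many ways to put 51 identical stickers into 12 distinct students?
C(51+12-1, 12-1) = C(62, 11) = 508271323092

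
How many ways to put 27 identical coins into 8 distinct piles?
C(27+8-1, 8-1) = C(34, 7) = 5379616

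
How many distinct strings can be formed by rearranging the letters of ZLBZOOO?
7! / (1! × 2! × 1! × 3!) = 420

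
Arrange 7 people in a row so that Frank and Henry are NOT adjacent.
Total - adjacent = 7! - (7-1)!×2 = 5040 - 1440 = 3600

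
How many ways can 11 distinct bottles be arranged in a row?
11! = 39916800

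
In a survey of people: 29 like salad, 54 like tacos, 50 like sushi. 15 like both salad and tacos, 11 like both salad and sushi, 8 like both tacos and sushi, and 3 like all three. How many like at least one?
|A∪B∪C| = 29+54+50-15-11-8+3 = 102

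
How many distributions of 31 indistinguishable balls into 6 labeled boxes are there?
C(31+6-1, 6-1) = C(36, 5) = 376992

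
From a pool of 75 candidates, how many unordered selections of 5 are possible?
C(75,5) = 75!/(5!×70!) = 17259390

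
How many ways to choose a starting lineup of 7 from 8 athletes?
C(8,7) = 8!/(7!×1!) = 8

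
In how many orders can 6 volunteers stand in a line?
6! = 720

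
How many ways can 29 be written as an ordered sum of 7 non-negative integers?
C(29+7-1, 7-1) = C(35, 6) = 1623160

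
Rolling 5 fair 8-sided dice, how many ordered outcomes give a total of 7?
Coefficient of x^7 in (x + x² + ... + x^8)^5. By inclusion-exclusion on dice exceeding 8: Σ_j (-1)^j C(5,j)·C(7-1-8j, 4) = C(5,0)·C(6,4) = 1·15 = 15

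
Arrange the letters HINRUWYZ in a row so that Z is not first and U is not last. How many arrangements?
By inclusion-exclusion: 8! - 2×(8-1)! + (8-2)! = 40320 - 10080 + 720 = 30960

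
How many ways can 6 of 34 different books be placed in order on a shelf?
P(34,6) = 34!/(34-6)! = 968330880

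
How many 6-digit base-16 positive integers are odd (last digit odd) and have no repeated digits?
Last∈{1,3,5,7,9,11,13,15}. Last=0: 0. Last nonzero: 8×14×P(14,4) = 2690688. Total = 2690688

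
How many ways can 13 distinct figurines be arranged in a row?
13! = 6227020800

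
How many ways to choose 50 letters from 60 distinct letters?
C(60,50) = 60!/(50!×10!) = 75394027566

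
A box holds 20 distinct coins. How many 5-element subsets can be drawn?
C(20,5) = 20!/(5!×15!) = 15504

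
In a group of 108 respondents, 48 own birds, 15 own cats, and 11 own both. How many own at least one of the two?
|A∪B| = |A| + |B| - |A∩B| = 48 + 15 - 11 = 52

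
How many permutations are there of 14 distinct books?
14! = 87178291200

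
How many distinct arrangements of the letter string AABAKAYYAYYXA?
13! / (6! × 4! × 1! × 1! × 1!) = 360360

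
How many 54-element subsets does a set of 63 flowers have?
C(63,54) = 63!/(54!×9!) = 23667689815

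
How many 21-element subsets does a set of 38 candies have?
C(38,21) = 38!/(21!×17!) = 28781143380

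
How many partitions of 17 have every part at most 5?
Let r_j(i) = number of partitions of i into parts ≤ j, for i = 0..17. r_1(i) = 1 for all i; r_j(i) = r_{j-1}(i) + r_j(i-j). Rows j = 2..5: ≤2: 1 1 2 2 3 3 4 4 5 5 6 6 7 7 8 8 9 9; ≤3: 1 1 2 3 4 5 7 8 10 12 14 16 19 21 24 27 30 33; ≤4: 1 1 2 3 5 6 9 11 15 18 23 27 34 39 47 54 64 72; ≤5: 1 1 2 3 5 7 10 13 18 23 30 37 47 57 70 84 101 119. r_5(17) = 119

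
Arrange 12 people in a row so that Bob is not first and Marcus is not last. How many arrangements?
By inclusion-exclusion: 12! - 2×(12-1)! + (12-2)! = 479001600 - 79833600 + 3628800 = 402796800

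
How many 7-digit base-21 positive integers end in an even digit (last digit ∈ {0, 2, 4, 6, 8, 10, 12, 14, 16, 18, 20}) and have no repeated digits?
Last∈{0,2,4,6,8,10,12,14,16,18,20}. Last=0: 27907200. Last nonzero: 10×19×P(19,5) = 265118400. Total = 293025600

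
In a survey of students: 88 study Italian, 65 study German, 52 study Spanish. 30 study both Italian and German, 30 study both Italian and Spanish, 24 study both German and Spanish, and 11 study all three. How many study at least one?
|A∪B∪C| = 88+65+52-30-30-24+11 = 132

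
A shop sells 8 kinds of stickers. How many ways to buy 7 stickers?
C(7+8-1, 8-1) = C(14, 7) = 3432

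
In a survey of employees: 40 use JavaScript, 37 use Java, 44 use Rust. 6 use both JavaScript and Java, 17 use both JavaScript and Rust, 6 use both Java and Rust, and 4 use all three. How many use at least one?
|A∪B∪C| = 40+37+44-6-17-6+4 = 96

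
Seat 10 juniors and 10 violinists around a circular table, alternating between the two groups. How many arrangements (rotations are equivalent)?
Fix one of the juniors: (10-1)! ways for the remaining juniors, × 10! ways for the violinists = 362880 × 3628800 = 1316818944000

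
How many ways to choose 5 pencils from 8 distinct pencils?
C(8,5) = 8!/(5!×3!) = 56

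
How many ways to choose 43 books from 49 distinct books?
C(49,43) = 49!/(43!×6!) = 13983816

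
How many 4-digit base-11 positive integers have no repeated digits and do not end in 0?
Last digit: 10 nonzero choices. First digit: 9 (nonzero, ≠last). Middle 2: P(9,2) = 72. Total = 6480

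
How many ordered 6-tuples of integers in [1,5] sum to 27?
Coefficient of x^27 in (x + x² + ... + x^5)^6. By inclusion-exclusion on dice exceeding 5: Σ_j (-1)^j C(6,j)·C(27-1-5j, 5) = C(6,0)·C(26,5) - C(6,1)·C(21,5) + C(6,2)·C(16,5) - C(6,3)·C(11,5) + C(6,4)·C(6,5) = 1·65780 - 6·20349 + 15·4368 - 20·462 + 15·6 = 56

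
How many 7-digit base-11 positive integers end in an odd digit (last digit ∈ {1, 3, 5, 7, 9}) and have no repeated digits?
Last∈{1,3,5,7,9}. Last=0: 0. Last nonzero: 5×9×P(9,5) = 680400. Total = 680400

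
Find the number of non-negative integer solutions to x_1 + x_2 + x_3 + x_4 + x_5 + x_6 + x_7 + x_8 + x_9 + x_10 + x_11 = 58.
C(58+11-1, 11-1) = C(68, 10) = 290752384208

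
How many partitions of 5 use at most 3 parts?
By conjugation, equals partitions of 5 into parts ≤ 3. Let r_j(i) = number of partitions of i into parts ≤ j, for i = 0..5. r_1(i) = 1 for all i; r_j(i) = r_{j-1}(i) + r_j(i-j). Rows j = 2..3: ≤2: 1 1 2 2 3 3; ≤3: 1 1 2 3 4 5. r_3(5) = 5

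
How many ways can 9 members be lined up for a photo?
9! = 362880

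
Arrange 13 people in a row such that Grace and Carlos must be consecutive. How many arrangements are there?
Treat the 2 as one block: (13-2+1)! × 2! = 479001600 × 2 = 958003200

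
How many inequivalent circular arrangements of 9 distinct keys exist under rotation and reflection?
(9-1)!/2 = 40320/2 = 20160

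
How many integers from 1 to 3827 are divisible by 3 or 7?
⌊3827/3⌋ + ⌊3827/7⌋ - ⌊3827/21⌋ = 1275 + 546 - 182 = 1639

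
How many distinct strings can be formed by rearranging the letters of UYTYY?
5! / (3! × 1! × 1!) = 20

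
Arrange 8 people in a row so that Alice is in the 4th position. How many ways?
Fix one position: (8-1)! = 5040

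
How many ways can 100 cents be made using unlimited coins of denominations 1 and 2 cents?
Coefficient of x^100 in 1/(1-x^1) · 1/(1-x^2). Use j coins of 2 for j = 0..⌊100/2⌋ = 50, the rest in 1s: 50 + 1 = 51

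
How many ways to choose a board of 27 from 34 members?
C(34,27) = 34!/(27!×7!) = 5379616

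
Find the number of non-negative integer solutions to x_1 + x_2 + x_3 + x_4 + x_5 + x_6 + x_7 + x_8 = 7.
C(7+8-1, 8-1) = C(14, 7) = 3432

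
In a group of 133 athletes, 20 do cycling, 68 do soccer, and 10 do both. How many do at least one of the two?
|A∪B| = |A| + |B| - |A∩B| = 20 + 68 - 10 = 78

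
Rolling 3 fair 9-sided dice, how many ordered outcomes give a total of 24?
Coefficient of x^24 in (x + x² + ... + x^9)^3. By inclusion-exclusion on dice exceeding 9: Σ_j (-1)^j C(3,j)·C(24-1-9j, 2) = C(3,0)·C(23,2) - C(3,1)·C(14,2) + C(3,2)·C(5,2) = 1·253 - 3·91 + 3·10 = 10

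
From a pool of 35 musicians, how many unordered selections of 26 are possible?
C(35,26) = 35!/(26!×9!) = 70607460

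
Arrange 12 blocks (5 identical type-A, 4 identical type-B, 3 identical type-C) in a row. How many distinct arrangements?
12! / (5! × 4! × 3!) = 27720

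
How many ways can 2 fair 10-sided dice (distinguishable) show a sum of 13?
Coefficient of x^13 in (x + x² + ... + x^10)^2. By inclusion-exclusion on dice exceeding 10: Σ_j (-1)^j C(2,j)·C(13-1-10j, 1) = C(2,0)·C(12,1) - C(2,1)·C(2,1) = 1·12 - 2·2 = 8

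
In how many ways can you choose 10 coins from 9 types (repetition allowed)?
C(10+9-1, 9-1) = C(18, 8) = 43758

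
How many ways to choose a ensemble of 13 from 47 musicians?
C(47,13) = 47!/(13!×34!) = 140676848445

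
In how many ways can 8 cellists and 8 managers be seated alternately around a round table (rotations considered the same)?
Fix one of the cellists: (8-1)! ways for the remaining cellists, × 8! ways for the managers = 5040 × 40320 = 203212800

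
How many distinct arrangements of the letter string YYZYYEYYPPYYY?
13! / (9! × 1! × 2! × 1!) = 8580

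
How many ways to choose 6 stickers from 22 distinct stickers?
C(22,6) = 22!/(6!×16!) = 74613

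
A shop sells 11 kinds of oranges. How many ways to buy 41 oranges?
C(41+11-1, 11-1) = C(51, 10) = 12777711870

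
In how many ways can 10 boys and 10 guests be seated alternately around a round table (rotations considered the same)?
Fix one of the boys: (10-1)! ways for the remaining boys, × 10! ways for the guests = 362880 × 3628800 = 1316818944000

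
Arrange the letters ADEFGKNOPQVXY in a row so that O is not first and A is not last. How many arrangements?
By inclusion-exclusion: 13! - 2×(13-1)! + (13-2)! = 6227020800 - 958003200 + 39916800 = 5308934400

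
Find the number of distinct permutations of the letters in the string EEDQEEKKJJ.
10! / (4! × 1! × 2! × 2! × 1!) = 37800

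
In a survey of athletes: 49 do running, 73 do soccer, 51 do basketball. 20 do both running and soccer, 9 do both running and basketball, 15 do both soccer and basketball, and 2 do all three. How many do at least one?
|A∪B∪C| = 49+73+51-20-9-15+2 = 131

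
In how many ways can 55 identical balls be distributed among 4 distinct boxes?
C(55+4-1, 4-1) = C(58, 3) = 30856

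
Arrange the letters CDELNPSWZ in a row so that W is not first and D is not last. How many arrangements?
By inclusion-exclusion: 9! - 2×(9-1)! + (9-2)! = 362880 - 80640 + 5040 = 287280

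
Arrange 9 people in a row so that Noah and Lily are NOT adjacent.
Total - adjacent = 9! - (9-1)!×2 = 362880 - 80640 = 282240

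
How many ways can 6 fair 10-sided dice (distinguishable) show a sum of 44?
Coefficient of x^44 in (x + x² + ... + x^10)^6. By inclusion-exclusion on dice exceeding 10: Σ_j (-1)^j C(6,j)·C(44-1-10j, 5) = C(6,0)·C(43,5) - C(6,1)·C(33,5) + C(6,2)·C(23,5) - C(6,3)·C(13,5) = 1·962598 - 6·237336 + 15·33649 - 20·1287 = 17577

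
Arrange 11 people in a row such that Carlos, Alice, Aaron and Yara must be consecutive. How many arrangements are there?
Treat the 4 as one block: (11-4+1)! × 4! = 40320 × 24 = 967680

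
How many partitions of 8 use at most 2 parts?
By conjugation, equals partitions of 8 into parts ≤ 2. Let r_j(i) = number of partitions of i into parts ≤ j, for i = 0..8. r_1(i) = 1 for all i; r_j(i) = r_{j-1}(i) + r_j(i-j). Rows j = 2..2: ≤2: 1 1 2 2 3 3 4 4 5. r_2(8) = 5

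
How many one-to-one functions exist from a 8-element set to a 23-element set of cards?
P(23,8) = 23!/(23-8)! = 19769460480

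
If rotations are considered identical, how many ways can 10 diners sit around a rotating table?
Circular: fix one position, arrange the rest. (10-1)! = 362880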